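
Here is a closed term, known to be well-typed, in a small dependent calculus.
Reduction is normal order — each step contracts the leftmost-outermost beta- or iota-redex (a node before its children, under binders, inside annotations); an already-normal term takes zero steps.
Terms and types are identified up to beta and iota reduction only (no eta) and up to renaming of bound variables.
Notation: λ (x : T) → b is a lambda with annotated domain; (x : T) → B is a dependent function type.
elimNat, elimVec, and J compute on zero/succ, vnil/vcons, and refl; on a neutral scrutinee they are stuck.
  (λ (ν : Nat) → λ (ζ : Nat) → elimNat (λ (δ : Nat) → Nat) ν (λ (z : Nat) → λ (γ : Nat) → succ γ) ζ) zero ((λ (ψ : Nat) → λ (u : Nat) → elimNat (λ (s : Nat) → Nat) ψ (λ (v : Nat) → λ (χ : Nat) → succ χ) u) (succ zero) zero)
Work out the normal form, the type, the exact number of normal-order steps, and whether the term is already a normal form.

resulting normal form:
  succ zero
the term's type:
  Nat
steps to reach normal form (normal order): 9
already normal: no
first contracted redex: a beta-redex


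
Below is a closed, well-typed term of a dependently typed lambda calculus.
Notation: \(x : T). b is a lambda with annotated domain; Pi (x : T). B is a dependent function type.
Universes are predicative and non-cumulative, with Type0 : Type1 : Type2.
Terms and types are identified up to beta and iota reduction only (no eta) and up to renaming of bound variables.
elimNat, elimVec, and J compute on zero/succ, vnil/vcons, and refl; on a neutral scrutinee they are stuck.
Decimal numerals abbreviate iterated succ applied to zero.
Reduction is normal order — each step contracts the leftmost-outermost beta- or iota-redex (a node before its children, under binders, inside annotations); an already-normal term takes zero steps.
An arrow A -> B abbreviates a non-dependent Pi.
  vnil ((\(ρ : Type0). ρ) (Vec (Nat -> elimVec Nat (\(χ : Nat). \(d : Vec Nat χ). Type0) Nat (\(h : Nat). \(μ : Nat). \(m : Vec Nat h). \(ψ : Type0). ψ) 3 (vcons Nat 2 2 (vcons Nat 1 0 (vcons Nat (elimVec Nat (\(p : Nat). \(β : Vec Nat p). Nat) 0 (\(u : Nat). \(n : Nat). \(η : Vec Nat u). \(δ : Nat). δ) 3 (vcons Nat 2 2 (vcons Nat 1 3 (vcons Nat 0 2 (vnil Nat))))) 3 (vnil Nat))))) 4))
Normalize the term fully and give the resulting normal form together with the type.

reduced normal form:
  vnil (Vec (Nat -> Nat) 4)
type:
  Vec (Vec (Nat -> Nat) 4) 0
observation: the leftmost-outermost redex is a beta-redex, and normalization takes 17 steps.


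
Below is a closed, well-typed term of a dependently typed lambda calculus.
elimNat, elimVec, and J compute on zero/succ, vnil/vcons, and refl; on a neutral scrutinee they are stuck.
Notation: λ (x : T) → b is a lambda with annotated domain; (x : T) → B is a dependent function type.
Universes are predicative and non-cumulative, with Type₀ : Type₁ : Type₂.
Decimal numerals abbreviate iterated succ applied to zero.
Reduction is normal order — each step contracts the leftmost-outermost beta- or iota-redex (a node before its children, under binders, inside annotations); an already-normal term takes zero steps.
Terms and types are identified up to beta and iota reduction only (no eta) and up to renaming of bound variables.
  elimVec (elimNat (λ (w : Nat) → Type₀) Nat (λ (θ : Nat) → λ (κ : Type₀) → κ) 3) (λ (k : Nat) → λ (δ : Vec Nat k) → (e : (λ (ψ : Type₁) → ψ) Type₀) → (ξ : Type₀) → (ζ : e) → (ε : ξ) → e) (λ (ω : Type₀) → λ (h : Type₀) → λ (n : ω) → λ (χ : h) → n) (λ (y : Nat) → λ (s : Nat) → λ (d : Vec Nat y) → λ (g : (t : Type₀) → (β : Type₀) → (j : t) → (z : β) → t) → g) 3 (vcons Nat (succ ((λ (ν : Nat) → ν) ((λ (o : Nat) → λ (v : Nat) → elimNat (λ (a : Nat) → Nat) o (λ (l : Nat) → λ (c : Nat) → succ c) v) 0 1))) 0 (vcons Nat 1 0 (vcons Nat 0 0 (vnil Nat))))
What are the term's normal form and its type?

resulting normal form:
  λ (w : Type₀) → λ (θ : Type₀) → λ (κ : w) → λ (k : θ) → κ
the term's type:
  (w : Type₀) → (θ : Type₀) → (κ : w) → (k : θ) → w
observation: normalization takes exactly 16 steps under the normal-order strategy.


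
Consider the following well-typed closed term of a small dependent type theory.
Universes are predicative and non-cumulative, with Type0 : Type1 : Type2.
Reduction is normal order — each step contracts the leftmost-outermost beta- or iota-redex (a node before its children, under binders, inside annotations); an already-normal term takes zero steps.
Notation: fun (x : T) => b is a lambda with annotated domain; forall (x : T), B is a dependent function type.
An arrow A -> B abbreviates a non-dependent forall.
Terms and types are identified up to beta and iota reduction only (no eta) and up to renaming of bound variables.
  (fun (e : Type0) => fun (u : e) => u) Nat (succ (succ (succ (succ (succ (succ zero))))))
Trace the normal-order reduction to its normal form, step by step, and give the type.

normal-order reduction sequence:
  (fun (e : Type0) => fun (u : e) => u) Nat (succ (succ (succ (succ (succ (succ zero))))))
  ~> (fun (e : Nat) => e) (succ (succ (succ (succ (succ (succ zero))))))
  ~> succ (succ (succ (succ (succ (succ zero)))))
type:
  Nat


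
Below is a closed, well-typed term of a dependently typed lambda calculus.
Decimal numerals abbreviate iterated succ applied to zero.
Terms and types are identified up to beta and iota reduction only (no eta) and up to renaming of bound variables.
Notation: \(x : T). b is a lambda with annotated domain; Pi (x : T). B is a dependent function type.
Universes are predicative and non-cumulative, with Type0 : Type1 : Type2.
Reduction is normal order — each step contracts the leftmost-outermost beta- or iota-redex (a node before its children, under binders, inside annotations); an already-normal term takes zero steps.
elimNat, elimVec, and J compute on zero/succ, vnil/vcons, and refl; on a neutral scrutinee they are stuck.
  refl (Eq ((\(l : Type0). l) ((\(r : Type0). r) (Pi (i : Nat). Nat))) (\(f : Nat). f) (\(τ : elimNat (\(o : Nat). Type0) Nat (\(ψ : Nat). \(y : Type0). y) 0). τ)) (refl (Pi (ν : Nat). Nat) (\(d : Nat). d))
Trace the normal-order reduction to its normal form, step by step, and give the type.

normal-order reduction:
  refl (Eq ((\(l : Type0). l) ((\(r : Type0). r) (Pi (i : Nat). Nat))) (\(f : Nat). f) (\(τ : elimNat (\(o : Nat). Type0) Nat (\(ψ : Nat). \(y : Type0). y) 0). τ)) (refl (Pi (ν : Nat). Nat) (\(d : Nat). d))
  ~> refl (Eq ((\(l : Type0). l) (Pi (r : Nat). Nat)) (\(i : Nat). i) (\(f : elimNat (\(τ : Nat). Type0) Nat (\(o : Nat). \(ψ : Type0). ψ) 0). f)) (refl (Pi (y : Nat). Nat) (\(ν : Nat). ν))
  ~> refl (Eq (Pi (l : Nat). Nat) (\(r : Nat). r) (\(i : elimNat (\(f : Nat). Type0) Nat (\(τ : Nat). \(o : Type0). o) 0). i)) (refl (Pi (ψ : Nat). Nat) (\(y : Nat). y))
  ~> refl (Eq (Pi (l : Nat). Nat) (\(r : Nat). r) (\(i : Nat). i)) (refl (Pi (f : Nat). Nat) (\(τ : Nat). τ))
the term's type:
  Eq (Eq (Pi (l : Nat). Nat) (\(r : Nat). r) (\(i : Nat). i)) (refl (Pi (f : Nat). Nat) (\(τ : Nat). τ)) (refl (Pi (o : Nat). Nat) (\(ψ : Nat). ψ))


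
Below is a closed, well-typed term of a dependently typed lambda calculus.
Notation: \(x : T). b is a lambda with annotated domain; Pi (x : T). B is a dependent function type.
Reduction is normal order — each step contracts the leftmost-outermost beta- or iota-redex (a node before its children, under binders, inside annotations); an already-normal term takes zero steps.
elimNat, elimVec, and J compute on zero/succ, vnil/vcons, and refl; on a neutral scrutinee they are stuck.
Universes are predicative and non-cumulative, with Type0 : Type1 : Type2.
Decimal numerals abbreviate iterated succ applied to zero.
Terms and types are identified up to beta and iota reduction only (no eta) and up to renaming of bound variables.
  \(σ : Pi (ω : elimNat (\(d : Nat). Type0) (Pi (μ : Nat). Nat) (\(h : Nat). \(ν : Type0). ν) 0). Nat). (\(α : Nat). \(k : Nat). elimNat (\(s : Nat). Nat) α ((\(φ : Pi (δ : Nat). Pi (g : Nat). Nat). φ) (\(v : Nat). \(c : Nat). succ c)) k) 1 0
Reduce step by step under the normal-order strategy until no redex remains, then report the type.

reduction (normal order):
  \(σ : Pi (ω : elimNat (\(d : Nat). Type0) (Pi (μ : Nat). Nat) (\(h : Nat). \(ν : Type0). ν) 0). Nat). (\(α : Nat). \(k : Nat). elimNat (\(s : Nat). Nat) α ((\(φ : Pi (δ : Nat). Pi (g : Nat). Nat). φ) (\(v : Nat). \(c : Nat). succ c)) k) 1 0
  ~> \(σ : Pi (ω : Pi (d : Nat). Nat). Nat). (\(μ : Nat). \(h : Nat). elimNat (\(ν : Nat). Nat) μ ((\(α : Pi (k : Nat). Pi (s : Nat). Nat). α) (\(φ : Nat). \(δ : Nat). succ δ)) h) 1 0
  ~> \(σ : Pi (ω : Pi (d : Nat). Nat). Nat). (\(μ : Nat). elimNat (\(h : Nat). Nat) 1 ((\(ν : Pi (α : Nat). Pi (k : Nat). Nat). ν) (\(s : Nat). \(φ : Nat). succ φ)) μ) 0
  ~> \(σ : Pi (ω : Pi (d : Nat). Nat). Nat). elimNat (\(μ : Nat). Nat) 1 ((\(h : Pi (ν : Nat). Pi (α : Nat). Nat). h) (\(k : Nat). \(s : Nat). succ s)) 0
  ~> \(σ : Pi (ω : Pi (d : Nat). Nat). Nat). 1
inferred type:
  Pi (σ : Pi (ω : Pi (d : Nat). Nat). Nat). Nat


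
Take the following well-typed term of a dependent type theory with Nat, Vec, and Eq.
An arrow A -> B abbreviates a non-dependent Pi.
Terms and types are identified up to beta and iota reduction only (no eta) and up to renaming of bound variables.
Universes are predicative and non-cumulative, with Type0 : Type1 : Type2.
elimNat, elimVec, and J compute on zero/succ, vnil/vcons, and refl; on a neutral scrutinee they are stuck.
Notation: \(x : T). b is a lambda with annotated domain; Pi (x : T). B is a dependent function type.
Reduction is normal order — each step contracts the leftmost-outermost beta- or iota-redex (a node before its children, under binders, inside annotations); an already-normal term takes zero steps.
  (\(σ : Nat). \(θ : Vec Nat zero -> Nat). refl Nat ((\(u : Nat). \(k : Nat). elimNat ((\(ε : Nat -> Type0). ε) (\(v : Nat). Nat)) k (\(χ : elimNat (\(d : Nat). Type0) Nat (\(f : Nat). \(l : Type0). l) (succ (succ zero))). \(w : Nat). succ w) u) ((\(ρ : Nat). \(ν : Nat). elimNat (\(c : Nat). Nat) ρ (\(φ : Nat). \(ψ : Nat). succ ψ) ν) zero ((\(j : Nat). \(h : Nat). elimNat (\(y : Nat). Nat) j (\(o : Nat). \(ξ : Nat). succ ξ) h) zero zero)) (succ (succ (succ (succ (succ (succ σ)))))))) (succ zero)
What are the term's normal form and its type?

reduced normal form:
  \(σ : Vec Nat zero -> Nat). refl Nat (succ (succ (succ (succ (succ (succ (succ zero)))))))
the term's type:
  (Vec Nat zero -> Nat) -> Eq Nat (succ (succ (succ (succ (succ (succ (succ zero))))))) (succ (succ (succ (succ (succ (succ (succ zero)))))))


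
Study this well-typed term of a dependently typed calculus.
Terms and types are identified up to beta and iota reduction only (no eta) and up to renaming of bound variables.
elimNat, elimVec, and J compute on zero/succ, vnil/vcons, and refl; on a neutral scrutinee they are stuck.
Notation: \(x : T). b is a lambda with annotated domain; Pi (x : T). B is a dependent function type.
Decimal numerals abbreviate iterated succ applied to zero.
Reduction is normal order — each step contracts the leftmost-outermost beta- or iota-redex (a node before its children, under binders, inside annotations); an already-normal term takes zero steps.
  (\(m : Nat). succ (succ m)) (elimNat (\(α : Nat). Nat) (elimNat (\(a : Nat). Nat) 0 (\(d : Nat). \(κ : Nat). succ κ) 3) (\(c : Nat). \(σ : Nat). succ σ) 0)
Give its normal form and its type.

normal form:
  5
type:
  Nat


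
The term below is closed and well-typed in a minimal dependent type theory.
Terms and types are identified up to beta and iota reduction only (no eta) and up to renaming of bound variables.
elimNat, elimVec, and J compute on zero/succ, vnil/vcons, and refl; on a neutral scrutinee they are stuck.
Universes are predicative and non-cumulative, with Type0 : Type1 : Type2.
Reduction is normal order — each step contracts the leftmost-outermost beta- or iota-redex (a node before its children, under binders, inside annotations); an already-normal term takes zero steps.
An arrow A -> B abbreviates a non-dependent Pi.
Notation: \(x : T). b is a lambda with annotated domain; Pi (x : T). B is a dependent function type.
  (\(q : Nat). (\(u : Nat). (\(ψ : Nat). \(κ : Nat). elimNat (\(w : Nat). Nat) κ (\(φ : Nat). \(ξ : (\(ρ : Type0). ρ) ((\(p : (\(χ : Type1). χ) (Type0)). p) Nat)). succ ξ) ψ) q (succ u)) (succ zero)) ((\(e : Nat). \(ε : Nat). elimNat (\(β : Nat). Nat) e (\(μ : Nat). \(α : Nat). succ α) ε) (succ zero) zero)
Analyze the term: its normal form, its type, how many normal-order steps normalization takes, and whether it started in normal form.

normal form:
  succ (succ (succ zero))
inferred type:
  Nat
normal-order step count: 13
term was already normal: no
first redex: a beta-redex


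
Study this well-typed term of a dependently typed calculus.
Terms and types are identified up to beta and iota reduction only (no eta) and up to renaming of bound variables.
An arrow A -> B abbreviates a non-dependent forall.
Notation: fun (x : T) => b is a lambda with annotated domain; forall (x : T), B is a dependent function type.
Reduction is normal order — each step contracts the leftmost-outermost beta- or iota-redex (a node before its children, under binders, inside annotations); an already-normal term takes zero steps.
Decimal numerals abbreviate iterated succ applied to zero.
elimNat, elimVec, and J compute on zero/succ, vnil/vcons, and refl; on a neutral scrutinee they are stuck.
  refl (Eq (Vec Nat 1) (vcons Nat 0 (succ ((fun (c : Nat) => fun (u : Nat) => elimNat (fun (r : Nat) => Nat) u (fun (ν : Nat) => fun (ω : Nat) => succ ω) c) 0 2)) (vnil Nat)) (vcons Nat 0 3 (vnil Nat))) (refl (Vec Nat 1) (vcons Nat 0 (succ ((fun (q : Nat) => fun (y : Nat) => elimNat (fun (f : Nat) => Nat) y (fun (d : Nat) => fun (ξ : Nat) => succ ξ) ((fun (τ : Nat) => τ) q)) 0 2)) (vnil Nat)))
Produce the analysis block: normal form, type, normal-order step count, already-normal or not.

normal form:
  refl (Eq (Vec Nat 1) (vcons Nat 0 3 (vnil Nat)) (vcons Nat 0 3 (vnil Nat))) (refl (Vec Nat 1) (vcons Nat 0 3 (vnil Nat)))
inferred type:
  Eq (Eq (Vec Nat 1) (vcons Nat 0 3 (vnil Nat)) (vcons Nat 0 3 (vnil Nat))) (refl (Vec Nat 1) (vcons Nat 0 3 (vnil Nat))) (refl (Vec Nat 1) (vcons Nat 0 3 (vnil Nat)))
reduction steps (normal order): 7
started in normal form: no
first redex: a beta-redex


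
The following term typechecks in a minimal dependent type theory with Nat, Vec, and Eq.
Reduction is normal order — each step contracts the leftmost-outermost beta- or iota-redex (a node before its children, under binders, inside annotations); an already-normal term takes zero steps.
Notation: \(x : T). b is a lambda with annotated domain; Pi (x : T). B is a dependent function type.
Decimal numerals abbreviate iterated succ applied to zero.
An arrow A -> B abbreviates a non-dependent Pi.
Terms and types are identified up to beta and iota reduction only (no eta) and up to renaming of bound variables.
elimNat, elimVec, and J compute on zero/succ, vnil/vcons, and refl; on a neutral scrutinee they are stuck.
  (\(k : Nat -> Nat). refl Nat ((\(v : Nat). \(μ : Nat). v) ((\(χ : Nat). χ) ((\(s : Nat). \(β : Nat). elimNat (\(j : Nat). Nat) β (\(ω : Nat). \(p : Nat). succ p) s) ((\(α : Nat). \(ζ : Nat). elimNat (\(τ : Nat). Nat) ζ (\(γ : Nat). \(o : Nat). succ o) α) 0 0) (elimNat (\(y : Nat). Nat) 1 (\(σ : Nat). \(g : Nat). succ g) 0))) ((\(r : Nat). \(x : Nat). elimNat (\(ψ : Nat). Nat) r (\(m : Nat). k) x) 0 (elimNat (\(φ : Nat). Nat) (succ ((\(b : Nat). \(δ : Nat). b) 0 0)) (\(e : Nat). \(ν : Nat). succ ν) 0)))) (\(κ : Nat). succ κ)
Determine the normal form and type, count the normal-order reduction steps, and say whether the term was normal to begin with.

normal form:
  refl Nat 1
the term's type:
  Eq Nat 1 1
normal-order step count: 11
already normal: no
first redex: a beta-redex


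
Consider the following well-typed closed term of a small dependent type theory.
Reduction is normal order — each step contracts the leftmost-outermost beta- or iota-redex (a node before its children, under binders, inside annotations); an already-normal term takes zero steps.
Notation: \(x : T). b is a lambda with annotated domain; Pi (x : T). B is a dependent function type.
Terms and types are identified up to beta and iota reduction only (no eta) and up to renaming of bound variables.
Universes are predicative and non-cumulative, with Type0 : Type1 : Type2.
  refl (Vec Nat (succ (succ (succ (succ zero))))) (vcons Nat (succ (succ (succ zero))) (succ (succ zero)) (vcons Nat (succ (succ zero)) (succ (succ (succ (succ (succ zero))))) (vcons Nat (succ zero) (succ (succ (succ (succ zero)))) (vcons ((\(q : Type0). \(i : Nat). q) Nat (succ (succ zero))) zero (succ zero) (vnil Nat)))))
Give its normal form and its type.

reduced normal form:
  refl (Vec Nat (succ (succ (succ (succ zero))))) (vcons Nat (succ (succ (succ zero))) (succ (succ zero)) (vcons Nat (succ (succ zero)) (succ (succ (succ (succ (succ zero))))) (vcons Nat (succ zero) (succ (succ (succ (succ zero)))) (vcons Nat zero (succ zero) (vnil Nat)))))
inferred type:
  Eq (Vec Nat (succ (succ (succ (succ zero))))) (vcons Nat (succ (succ (succ zero))) (succ (succ zero)) (vcons Nat (succ (succ zero)) (succ (succ (succ (succ (succ zero))))) (vcons Nat (succ zero) (succ (succ (succ (succ zero)))) (vcons Nat zero (succ zero) (vnil Nat))))) (vcons Nat (succ (succ (succ zero))) (succ (succ zero)) (vcons Nat (succ (succ zero)) (succ (succ (succ (succ (succ zero))))) (vcons Nat (succ zero) (succ (succ (succ (succ zero)))) (vcons Nat zero (succ zero) (vnil Nat)))))


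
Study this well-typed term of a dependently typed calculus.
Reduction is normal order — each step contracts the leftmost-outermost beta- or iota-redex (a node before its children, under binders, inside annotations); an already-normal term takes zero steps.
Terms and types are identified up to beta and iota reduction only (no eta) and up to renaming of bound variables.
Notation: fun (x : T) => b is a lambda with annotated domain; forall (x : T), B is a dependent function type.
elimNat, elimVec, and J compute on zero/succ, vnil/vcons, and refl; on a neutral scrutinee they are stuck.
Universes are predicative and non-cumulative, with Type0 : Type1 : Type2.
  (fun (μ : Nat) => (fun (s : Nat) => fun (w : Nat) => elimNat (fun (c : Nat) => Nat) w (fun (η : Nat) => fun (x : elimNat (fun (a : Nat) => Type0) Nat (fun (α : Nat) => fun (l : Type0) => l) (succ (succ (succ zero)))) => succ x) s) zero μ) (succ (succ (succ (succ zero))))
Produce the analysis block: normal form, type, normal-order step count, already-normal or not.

normal form:
  succ (succ (succ (succ zero)))
inferred type:
  Nat
steps to reach normal form (normal order): 4
term was already normal: no
first contracted redex: a beta-redex


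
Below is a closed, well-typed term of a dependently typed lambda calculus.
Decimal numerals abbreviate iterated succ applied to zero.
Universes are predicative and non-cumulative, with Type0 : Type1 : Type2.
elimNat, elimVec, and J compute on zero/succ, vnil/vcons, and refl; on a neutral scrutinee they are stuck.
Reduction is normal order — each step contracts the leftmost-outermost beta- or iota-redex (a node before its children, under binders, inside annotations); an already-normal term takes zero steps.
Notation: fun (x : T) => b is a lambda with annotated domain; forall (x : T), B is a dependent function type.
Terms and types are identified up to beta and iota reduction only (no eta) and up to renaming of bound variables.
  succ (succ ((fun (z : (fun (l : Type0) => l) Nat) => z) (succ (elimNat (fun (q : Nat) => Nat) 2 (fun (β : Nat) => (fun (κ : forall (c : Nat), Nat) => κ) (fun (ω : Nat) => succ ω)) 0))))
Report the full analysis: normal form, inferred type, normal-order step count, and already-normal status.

resulting normal form:
  5
the term's type:
  Nat
steps to reach normal form (normal order): 2
already normal: no
first redex: a beta-redex


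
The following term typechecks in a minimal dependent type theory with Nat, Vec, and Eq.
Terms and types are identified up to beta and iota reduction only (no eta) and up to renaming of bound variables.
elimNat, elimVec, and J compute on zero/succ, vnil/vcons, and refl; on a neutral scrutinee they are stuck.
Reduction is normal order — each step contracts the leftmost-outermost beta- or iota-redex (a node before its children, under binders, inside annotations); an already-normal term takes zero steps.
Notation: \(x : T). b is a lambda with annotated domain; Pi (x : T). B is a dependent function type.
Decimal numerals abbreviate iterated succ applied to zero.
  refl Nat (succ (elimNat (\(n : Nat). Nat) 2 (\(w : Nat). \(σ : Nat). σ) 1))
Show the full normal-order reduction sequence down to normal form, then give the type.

normal-order reduction sequence:
  refl Nat (succ (elimNat (\(n : Nat). Nat) 2 (\(w : Nat). \(σ : Nat). σ) 1))
  ~> refl Nat (succ ((\(n : Nat). \(w : Nat). w) 0 (elimNat (\(σ : Nat). Nat) 2 (\(μ : Nat). \(ω : Nat). ω) 0)))
  ~> refl Nat (succ ((\(n : Nat). n) (elimNat (\(w : Nat). Nat) 2 (\(σ : Nat). \(μ : Nat). μ) 0)))
  ~> refl Nat (succ (elimNat (\(n : Nat). Nat) 2 (\(w : Nat). \(σ : Nat). σ) 0))
  ~> refl Nat 3
type:
  Eq Nat 3 3


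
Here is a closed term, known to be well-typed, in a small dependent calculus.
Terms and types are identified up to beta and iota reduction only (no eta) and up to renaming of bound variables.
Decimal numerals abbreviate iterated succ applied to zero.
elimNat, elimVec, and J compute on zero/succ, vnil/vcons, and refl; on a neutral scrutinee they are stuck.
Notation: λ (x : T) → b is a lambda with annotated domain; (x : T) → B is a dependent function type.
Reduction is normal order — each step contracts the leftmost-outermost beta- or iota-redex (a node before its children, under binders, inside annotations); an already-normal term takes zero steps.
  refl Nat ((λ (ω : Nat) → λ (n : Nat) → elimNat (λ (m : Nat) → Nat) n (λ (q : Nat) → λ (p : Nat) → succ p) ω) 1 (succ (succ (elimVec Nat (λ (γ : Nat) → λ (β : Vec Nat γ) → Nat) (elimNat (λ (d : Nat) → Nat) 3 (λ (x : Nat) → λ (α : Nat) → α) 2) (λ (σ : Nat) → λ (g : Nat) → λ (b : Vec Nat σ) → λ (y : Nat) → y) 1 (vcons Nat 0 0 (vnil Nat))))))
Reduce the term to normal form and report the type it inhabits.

reduced normal form:
  refl Nat 6
type:
  Eq Nat 6 6
observation: the leftmost-outermost redex is a beta-redex, and normalization takes 19 steps.


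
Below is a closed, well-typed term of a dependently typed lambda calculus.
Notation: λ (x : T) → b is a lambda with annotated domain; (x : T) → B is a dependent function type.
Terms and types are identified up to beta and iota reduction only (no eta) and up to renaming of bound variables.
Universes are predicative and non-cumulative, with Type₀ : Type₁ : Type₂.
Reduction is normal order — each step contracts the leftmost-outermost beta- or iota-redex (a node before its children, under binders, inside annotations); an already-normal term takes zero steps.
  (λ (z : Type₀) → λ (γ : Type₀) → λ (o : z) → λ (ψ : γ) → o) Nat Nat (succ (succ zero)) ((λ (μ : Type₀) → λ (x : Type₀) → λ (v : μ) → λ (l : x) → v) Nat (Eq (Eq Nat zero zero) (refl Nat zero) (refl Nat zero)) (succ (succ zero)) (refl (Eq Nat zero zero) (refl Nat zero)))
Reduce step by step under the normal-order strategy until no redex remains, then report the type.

normal-order reduction sequence:
  (λ (z : Type₀) → λ (γ : Type₀) → λ (o : z) → λ (ψ : γ) → o) Nat Nat (succ (succ zero)) ((λ (μ : Type₀) → λ (x : Type₀) → λ (v : μ) → λ (l : x) → v) Nat (Eq (Eq Nat zero zero) (refl Nat zero) (refl Nat zero)) (succ (succ zero)) (refl (Eq Nat zero zero) (refl Nat zero)))
  ~> (λ (z : Type₀) → λ (γ : Nat) → λ (o : z) → γ) Nat (succ (succ zero)) ((λ (ψ : Type₀) → λ (μ : Type₀) → λ (x : ψ) → λ (v : μ) → x) Nat (Eq (Eq Nat zero zero) (refl Nat zero) (refl Nat zero)) (succ (succ zero)) (refl (Eq Nat zero zero) (refl Nat zero)))
  ~> (λ (z : Nat) → λ (γ : Nat) → z) (succ (succ zero)) ((λ (o : Type₀) → λ (ψ : Type₀) → λ (μ : o) → λ (x : ψ) → μ) Nat (Eq (Eq Nat zero zero) (refl Nat zero) (refl Nat zero)) (succ (succ zero)) (refl (Eq Nat zero zero) (refl Nat zero)))
  ~> (λ (z : Nat) → succ (succ zero)) ((λ (γ : Type₀) → λ (o : Type₀) → λ (ψ : γ) → λ (μ : o) → ψ) Nat (Eq (Eq Nat zero zero) (refl Nat zero) (refl Nat zero)) (succ (succ zero)) (refl (Eq Nat zero zero) (refl Nat zero)))
  ~> succ (succ zero)
the term's type:
  Nat


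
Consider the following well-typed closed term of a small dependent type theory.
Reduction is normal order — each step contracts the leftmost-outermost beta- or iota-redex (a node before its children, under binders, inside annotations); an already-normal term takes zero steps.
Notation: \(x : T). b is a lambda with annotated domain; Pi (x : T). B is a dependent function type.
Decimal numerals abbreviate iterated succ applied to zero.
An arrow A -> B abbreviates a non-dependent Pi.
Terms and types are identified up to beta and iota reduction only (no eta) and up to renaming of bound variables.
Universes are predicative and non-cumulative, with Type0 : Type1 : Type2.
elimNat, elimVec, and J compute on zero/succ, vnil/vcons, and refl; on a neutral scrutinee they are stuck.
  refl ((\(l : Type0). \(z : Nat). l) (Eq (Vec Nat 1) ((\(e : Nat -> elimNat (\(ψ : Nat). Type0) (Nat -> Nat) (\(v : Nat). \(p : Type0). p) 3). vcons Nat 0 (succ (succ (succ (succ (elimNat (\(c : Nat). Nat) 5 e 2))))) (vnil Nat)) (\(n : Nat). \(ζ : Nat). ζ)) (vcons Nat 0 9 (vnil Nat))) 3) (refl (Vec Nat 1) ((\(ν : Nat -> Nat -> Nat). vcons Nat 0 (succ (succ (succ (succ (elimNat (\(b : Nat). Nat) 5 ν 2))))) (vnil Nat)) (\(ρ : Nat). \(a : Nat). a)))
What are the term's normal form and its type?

normal form:
  refl (Eq (Vec Nat 1) (vcons Nat 0 9 (vnil Nat)) (vcons Nat 0 9 (vnil Nat))) (refl (Vec Nat 1) (vcons Nat 0 9 (vnil Nat)))
inferred type:
  Eq (Eq (Vec Nat 1) (vcons Nat 0 9 (vnil Nat)) (vcons Nat 0 9 (vnil Nat))) (refl (Vec Nat 1) (vcons Nat 0 9 (vnil Nat))) (refl (Vec Nat 1) (vcons Nat 0 9 (vnil Nat)))


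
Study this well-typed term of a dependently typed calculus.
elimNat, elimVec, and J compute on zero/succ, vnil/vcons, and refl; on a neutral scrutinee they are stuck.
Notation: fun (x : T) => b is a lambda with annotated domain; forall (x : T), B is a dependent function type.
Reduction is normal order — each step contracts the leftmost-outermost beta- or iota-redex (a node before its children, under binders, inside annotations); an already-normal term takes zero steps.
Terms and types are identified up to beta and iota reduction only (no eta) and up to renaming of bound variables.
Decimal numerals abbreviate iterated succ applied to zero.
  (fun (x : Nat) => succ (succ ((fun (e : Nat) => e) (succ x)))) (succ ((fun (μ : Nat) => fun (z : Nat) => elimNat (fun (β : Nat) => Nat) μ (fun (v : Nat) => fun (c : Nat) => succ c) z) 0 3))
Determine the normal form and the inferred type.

normal form:
  7
the term's type:
  Nat


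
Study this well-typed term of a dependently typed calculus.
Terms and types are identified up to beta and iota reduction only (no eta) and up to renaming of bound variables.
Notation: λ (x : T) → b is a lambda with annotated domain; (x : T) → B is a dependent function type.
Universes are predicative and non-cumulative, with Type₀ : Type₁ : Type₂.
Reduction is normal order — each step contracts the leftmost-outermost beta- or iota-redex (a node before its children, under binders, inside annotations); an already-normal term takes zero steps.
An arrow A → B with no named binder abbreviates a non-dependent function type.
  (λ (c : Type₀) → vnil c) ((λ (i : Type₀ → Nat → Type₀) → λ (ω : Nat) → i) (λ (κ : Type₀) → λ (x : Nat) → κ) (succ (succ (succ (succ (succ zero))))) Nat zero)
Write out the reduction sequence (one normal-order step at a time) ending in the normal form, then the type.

normal-order reduction sequence:
  (λ (c : Type₀) → vnil c) ((λ (i : Type₀ → Nat → Type₀) → λ (ω : Nat) → i) (λ (κ : Type₀) → λ (x : Nat) → κ) (succ (succ (succ (succ (succ zero))))) Nat zero)
  ~> vnil ((λ (c : Type₀ → Nat → Type₀) → λ (i : Nat) → c) (λ (ω : Type₀) → λ (κ : Nat) → ω) (succ (succ (succ (succ (succ zero))))) Nat zero)
  ~> vnil ((λ (c : Nat) → λ (i : Type₀) → λ (ω : Nat) → i) (succ (succ (succ (succ (succ zero))))) Nat zero)
  ~> vnil ((λ (c : Type₀) → λ (i : Nat) → c) Nat zero)
  ~> vnil ((λ (c : Nat) → Nat) zero)
  ~> vnil Nat
type:
  Vec Nat zero


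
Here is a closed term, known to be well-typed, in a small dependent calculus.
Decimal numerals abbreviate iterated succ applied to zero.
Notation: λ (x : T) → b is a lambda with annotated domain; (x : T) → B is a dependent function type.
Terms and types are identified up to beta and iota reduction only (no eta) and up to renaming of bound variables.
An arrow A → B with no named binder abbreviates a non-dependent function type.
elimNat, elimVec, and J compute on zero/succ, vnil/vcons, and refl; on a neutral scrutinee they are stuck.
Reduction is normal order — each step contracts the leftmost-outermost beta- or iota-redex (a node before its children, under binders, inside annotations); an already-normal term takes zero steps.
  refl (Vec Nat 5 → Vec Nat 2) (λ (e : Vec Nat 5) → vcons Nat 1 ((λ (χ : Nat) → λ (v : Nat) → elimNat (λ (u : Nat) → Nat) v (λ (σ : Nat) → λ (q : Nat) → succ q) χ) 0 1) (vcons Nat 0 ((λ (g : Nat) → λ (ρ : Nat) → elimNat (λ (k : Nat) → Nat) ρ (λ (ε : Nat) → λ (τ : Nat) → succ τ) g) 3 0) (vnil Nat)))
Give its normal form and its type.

normal form:
  refl (Vec Nat 5 → Vec Nat 2) (λ (e : Vec Nat 5) → vcons Nat 1 1 (vcons Nat 0 3 (vnil Nat)))
inferred type:
  Eq (Vec Nat 5 → Vec Nat 2) (λ (e : Vec Nat 5) → vcons Nat 1 1 (vcons Nat 0 3 (vnil Nat))) (λ (χ : Vec Nat 5) → vcons Nat 1 1 (vcons Nat 0 3 (vnil Nat)))
observation: 15 normal-order steps normalize the term, beginning with a beta-redex.


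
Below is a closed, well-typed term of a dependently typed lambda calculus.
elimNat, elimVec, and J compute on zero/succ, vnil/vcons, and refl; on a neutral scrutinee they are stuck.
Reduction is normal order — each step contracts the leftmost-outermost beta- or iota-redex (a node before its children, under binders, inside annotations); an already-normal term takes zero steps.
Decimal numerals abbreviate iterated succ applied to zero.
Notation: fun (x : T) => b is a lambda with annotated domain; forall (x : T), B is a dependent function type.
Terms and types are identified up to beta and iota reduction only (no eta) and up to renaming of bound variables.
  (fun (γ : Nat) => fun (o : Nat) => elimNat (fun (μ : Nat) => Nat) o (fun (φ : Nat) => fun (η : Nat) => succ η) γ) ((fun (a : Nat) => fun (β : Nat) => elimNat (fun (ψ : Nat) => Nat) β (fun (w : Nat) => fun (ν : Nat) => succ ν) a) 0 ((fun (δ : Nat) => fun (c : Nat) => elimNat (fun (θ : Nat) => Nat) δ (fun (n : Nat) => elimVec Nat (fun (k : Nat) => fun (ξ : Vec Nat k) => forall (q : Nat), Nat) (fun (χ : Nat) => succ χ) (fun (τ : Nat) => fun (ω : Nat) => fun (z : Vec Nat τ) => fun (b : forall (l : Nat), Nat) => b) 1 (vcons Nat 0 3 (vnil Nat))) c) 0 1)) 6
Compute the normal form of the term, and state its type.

reduced normal form:
  7
inferred type:
  Nat
observation: 21 normal-order steps normalize the term, beginning with a beta-redex.


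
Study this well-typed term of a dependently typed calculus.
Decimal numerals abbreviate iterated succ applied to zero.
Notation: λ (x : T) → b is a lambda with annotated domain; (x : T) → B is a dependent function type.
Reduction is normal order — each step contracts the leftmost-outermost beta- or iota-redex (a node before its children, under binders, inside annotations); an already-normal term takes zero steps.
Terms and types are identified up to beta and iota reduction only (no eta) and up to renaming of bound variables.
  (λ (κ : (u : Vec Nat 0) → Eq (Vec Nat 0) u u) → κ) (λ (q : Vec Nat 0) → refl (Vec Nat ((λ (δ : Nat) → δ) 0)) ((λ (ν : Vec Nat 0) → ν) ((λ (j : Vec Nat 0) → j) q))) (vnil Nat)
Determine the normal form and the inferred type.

reduced normal form:
  refl (Vec Nat 0) (vnil Nat)
type:
  Eq (Vec Nat 0) (vnil Nat) (vnil Nat)


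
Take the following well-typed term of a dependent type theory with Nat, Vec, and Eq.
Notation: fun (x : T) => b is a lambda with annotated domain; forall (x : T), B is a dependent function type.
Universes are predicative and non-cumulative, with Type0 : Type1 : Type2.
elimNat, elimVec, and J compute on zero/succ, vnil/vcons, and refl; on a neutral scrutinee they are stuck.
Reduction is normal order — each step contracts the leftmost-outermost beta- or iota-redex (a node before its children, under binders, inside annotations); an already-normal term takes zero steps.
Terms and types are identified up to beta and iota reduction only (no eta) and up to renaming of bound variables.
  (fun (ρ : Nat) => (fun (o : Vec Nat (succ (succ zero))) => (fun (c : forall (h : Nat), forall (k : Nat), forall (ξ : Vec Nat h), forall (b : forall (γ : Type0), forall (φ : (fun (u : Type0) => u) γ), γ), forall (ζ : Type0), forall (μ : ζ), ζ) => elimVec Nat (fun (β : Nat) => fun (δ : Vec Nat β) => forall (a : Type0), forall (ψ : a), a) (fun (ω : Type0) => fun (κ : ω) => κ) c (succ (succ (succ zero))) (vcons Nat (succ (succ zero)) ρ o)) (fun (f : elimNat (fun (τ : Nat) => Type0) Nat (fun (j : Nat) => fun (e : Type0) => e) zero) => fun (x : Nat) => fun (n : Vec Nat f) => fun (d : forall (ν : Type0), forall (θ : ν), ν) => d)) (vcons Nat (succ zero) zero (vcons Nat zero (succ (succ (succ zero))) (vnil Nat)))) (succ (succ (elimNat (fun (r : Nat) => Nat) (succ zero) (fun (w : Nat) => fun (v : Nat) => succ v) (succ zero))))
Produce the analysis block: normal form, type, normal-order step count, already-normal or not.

resulting normal form:
  fun (ρ : Type0) => fun (o : ρ) => o
the term's type:
  forall (ρ : Type0), forall (o : ρ), ρ
steps to reach normal form (normal order): 19
started in normal form: no
first contracted redex: a beta-redex


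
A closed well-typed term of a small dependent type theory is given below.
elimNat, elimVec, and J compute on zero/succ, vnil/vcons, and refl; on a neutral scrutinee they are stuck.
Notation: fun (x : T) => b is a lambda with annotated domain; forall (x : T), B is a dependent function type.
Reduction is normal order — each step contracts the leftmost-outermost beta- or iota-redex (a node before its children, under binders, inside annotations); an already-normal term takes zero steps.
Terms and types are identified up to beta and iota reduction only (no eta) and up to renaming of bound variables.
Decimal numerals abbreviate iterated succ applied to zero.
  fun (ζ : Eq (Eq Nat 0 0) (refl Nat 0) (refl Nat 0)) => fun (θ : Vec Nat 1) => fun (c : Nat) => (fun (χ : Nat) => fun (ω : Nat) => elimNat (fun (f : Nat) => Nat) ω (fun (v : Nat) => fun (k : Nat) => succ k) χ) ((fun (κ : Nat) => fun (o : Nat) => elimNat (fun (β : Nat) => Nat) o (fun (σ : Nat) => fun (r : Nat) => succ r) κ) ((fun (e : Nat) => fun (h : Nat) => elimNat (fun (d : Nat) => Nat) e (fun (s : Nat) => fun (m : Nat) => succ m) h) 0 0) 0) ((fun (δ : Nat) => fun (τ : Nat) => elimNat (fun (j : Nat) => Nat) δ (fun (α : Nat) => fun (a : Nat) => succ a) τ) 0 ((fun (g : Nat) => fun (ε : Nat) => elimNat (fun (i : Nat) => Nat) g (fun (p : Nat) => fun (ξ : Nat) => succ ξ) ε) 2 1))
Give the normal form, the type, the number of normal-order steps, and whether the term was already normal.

resulting normal form:
  fun (ζ : Eq (Eq Nat 0 0) (refl Nat 0) (refl Nat 0)) => fun (θ : Vec Nat 1) => fun (c : Nat) => 3
type:
  forall (ζ : Eq (Eq Nat 0 0) (refl Nat 0) (refl Nat 0)), forall (θ : Vec Nat 1), forall (c : Nat), Nat
reduction steps (normal order): 27
already normal: no
first contracted redex: a beta-redex


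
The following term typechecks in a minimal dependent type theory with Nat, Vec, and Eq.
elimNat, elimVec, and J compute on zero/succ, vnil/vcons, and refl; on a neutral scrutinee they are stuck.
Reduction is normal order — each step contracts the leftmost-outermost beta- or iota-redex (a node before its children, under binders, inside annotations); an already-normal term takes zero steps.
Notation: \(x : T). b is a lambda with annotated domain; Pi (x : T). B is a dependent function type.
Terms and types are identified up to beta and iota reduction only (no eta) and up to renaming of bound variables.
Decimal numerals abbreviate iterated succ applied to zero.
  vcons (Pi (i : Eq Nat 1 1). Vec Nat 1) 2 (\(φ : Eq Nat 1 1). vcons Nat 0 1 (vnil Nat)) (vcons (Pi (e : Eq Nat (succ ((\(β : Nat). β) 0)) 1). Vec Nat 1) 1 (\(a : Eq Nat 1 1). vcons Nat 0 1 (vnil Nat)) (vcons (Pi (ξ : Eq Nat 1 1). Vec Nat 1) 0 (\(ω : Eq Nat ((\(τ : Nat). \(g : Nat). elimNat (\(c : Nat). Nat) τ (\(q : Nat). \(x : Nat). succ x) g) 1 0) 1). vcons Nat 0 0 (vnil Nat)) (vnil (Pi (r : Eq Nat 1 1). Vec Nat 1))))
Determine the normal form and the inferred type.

reduced normal form:
  vcons (Pi (i : Eq Nat 1 1). Vec Nat 1) 2 (\(φ : Eq Nat 1 1). vcons Nat 0 1 (vnil Nat)) (vcons (Pi (e : Eq Nat 1 1). Vec Nat 1) 1 (\(β : Eq Nat 1 1). vcons Nat 0 1 (vnil Nat)) (vcons (Pi (a : Eq Nat 1 1). Vec Nat 1) 0 (\(ξ : Eq Nat 1 1). vcons Nat 0 0 (vnil Nat)) (vnil (Pi (ω : Eq Nat 1 1). Vec Nat 1))))
the term's type:
  Vec (Pi (i : Eq Nat 1 1). Vec Nat 1) 3
observation: contracting a beta-redex first, the term normalizes in 4 steps.


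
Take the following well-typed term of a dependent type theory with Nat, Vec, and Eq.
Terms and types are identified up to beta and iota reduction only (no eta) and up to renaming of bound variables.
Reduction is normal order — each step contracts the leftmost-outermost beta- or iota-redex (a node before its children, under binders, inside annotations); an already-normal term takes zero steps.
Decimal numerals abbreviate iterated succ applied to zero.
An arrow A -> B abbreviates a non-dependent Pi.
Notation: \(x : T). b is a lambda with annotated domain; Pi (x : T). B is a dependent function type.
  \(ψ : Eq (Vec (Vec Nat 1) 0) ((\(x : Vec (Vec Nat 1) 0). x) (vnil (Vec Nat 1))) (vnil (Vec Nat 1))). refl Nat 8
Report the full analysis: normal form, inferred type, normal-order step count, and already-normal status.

reduced normal form:
  \(ψ : Eq (Vec (Vec Nat 1) 0) (vnil (Vec Nat 1)) (vnil (Vec Nat 1))). refl Nat 8
inferred type:
  Eq (Vec (Vec Nat 1) 0) (vnil (Vec Nat 1)) (vnil (Vec Nat 1)) -> Eq Nat 8 8
normal-order step count: 1
already normal: no
first contracted redex: a beta-redex


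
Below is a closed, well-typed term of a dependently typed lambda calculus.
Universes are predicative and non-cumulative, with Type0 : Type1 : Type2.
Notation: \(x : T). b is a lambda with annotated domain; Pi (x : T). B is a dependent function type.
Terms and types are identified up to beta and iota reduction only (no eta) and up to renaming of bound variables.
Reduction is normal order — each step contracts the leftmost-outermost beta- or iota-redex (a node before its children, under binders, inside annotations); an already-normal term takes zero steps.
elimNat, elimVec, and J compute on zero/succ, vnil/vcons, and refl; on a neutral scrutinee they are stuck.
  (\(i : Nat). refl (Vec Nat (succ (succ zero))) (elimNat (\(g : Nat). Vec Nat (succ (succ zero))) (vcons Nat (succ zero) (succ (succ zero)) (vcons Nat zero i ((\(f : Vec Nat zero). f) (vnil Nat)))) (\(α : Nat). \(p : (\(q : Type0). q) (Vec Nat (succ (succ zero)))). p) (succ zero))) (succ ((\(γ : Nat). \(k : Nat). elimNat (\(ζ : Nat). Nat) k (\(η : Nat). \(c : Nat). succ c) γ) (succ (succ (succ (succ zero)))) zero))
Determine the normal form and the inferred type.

reduced normal form:
  refl (Vec Nat (succ (succ zero))) (vcons Nat (succ zero) (succ (succ zero)) (vcons Nat zero (succ (succ (succ (succ (succ zero))))) (vnil Nat)))
inferred type:
  Eq (Vec Nat (succ (succ zero))) (vcons Nat (succ zero) (succ (succ zero)) (vcons Nat zero (succ (succ (succ (succ (succ zero))))) (vnil Nat))) (vcons Nat (succ zero) (succ (succ zero)) (vcons Nat zero (succ (succ (succ (succ (succ zero))))) (vnil Nat)))
observation: 21 normal-order steps normalize the term, beginning with a beta-redex.
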